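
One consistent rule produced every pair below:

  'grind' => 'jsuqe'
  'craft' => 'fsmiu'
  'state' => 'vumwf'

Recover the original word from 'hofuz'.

entry

A repeating key of period 3 is used — shifts +3, +1, +12 over and over.
Reversing it on hofuz: h−3=e, o−1=n, f−12=t, u−3=r, z−1=y.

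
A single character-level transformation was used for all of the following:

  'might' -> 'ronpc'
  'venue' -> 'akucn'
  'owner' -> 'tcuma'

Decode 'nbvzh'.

ivory

Letter i (0-indexed) is shifted by i+5, so successive shifts are 5, 6, 7, ….
Undoing it on nbvzh: n−5=i, b−6=v, v−7=o, z−8=r, h−9=y.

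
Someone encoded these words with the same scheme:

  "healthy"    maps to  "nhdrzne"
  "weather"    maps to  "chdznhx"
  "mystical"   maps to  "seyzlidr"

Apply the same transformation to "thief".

znlhl

The shift depends on letter class: consonant h→n is +6, but vowel e→h is +3. The rule splits by letter class: vowels +3, consonants +6.
For thief: t(cons)+6=z, h(cons)+6=n, i(vowel)+3=l, e(vowel)+3=h, f(cons)+6=l.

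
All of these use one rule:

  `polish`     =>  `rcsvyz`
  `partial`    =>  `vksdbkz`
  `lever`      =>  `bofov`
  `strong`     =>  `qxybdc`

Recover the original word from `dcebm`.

crust

The output letters match the input read backwards, each shifted +10: polish reversed is hsilop. Read the word backwards and shift each letter +10.
Decoding dcebm: shift back: d−10=t, c−10=s, e−10=u, b−10=r, m−10=c → tsurc; then reverse → crust.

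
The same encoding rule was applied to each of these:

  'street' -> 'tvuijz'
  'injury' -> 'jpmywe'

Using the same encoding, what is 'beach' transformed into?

cgdgm

Each letter shifts forward by (position + 1), i.e. 1, 2, 3, … — the shift grows by one for each successive letter.
For beach: b+1=c, e+2=g, a+3=d, c+4=g, h+5=m.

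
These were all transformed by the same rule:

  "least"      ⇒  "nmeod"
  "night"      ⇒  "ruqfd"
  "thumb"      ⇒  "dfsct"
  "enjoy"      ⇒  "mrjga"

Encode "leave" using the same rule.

nmehm

Each letter's alphabet position (a=0..z=25) is mapped through 15·x+4 mod 26 — an affine cipher.
Applying it to leave: l(11)→15·11+4≡13=n; e(4)→15·4+4≡12=m; a(0)→15·0+4≡4=e; v(21)→15·21+4≡7=h; e(4)→15·4+4≡12=m (all mod 26).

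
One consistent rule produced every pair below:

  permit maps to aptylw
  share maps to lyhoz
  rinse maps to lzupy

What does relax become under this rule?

ehsly

Read the word backwards and shift each letter +7.
Applying it to relax: reverse → xaler; then shift: x+7=e, a+7=h, l+7=s, e+7=l, r+7=y.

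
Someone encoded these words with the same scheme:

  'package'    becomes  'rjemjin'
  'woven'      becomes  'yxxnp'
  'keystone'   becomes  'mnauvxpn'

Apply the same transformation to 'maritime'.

ojtrvron

The shift depends on letter class: consonant p→r is +2, but vowel a→j is +9. Vowels shift forward by 9 and consonants shift forward by 2.
On maritime: m(cons)+2=o, a(vowel)+9=j, r(cons)+2=t, i(vowel)+9=r, t(cons)+2=v, i(vowel)+9=r, m(cons)+2=o, e(vowel)+9=n.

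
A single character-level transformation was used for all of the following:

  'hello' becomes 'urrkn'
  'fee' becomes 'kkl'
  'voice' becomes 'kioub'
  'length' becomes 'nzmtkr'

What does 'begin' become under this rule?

tomkh

The output letters match the input read backwards, each shifted +6: hello reversed is olleh. Read the word backwards and shift each letter +6.
Applying it to begin: reverse → nigeb; then shift: n+6=t, i+6=o, g+6=m, e+6=k, b+6=h.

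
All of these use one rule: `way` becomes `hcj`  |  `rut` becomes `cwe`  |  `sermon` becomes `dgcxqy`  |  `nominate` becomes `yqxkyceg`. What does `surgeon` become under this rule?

dwcrgqy

The shift depends on letter class: consonant w→h is +11, but vowel a→c is +2. Vowels shift forward by 2 and consonants shift forward by 11.
For surgeon: s(cons)+11=d, u(vowel)+2=w, r(cons)+11=c, g(cons)+11=r, e(vowel)+2=g, o(vowel)+2=q, n(cons)+11=y.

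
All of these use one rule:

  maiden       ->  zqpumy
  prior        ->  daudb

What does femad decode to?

roast

Read the word backwards and shift each letter +12.
Undoing it on femad: shift back: f−12=t, e−12=s, m−12=a, a−12=o, d−12=r → tsaor; then reverse → roast.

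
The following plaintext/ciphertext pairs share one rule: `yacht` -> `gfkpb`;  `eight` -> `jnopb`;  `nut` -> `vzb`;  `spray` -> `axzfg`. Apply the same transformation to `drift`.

lznnb

The shift depends on letter class: consonant y→g is +8, but vowel a→f is +5. Two shifts are in play — +5 for a/e/i/o/u, +8 for every other letter.
Applying it to drift: d(cons)+8=l, r(cons)+8=z, i(vowel)+5=n, f(cons)+8=n, t(cons)+8=b.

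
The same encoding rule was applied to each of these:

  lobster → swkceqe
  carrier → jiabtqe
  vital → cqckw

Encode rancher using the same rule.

Each letter shifts forward by (position + 7), i.e. 7, 8, 9, … — the shift grows by one for each successive letter.
Applying it to rancher: r+7=y, a+8=i, n+9=w, c+10=m, h+11=s, e+12=q, r+13=e.

yiwmsqe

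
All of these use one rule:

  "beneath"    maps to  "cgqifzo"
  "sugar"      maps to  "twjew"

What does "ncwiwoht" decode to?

material

In beneath: b→c is +1, e→g is +2, n→q is +3, e→i is +4 — the shift increases by 1 each position. Letter i (0-indexed) is shifted by i+1, so successive shifts are 1, 2, 3, ….
Decoding ncwiwoht: n−1=m, c−2=a, w−3=t, i−4=e, w−5=r, o−6=i, h−7=a, t−8=l.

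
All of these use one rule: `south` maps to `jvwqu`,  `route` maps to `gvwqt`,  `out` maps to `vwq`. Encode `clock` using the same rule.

The output letters match the input read backwards, each shifted +2: south reversed is htuos. Read the word backwards and shift each letter +2.
Applying it to clock: reverse → kcolc; then shift: k+2=m, c+2=e, o+2=q, l+2=n, c+2=e.

meqne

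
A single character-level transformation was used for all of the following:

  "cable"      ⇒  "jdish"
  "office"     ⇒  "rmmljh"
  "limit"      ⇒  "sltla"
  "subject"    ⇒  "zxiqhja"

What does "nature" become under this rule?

udaxyh

The shift depends on letter class: consonant c→j is +7, but vowel a→d is +3. Two shifts are in play — +3 for a/e/i/o/u, +7 for every other letter.
Applying it to nature: n(cons)+7=u, a(vowel)+3=d, t(cons)+7=a, u(vowel)+3=x, r(cons)+7=y, e(vowel)+3=h.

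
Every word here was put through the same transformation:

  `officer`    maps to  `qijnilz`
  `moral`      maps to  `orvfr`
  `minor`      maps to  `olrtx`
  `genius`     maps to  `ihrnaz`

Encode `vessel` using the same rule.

xhwxks

In officer: o→q is +2, f→i is +3, f→j is +4, i→n is +5 — the shift increases by 1 each position. The shift increases by 1 at each position, starting from +2: 2, 3, 4, ….
For vessel: v+2=x, e+3=h, s+4=w, s+5=x, e+6=k, l+7=s.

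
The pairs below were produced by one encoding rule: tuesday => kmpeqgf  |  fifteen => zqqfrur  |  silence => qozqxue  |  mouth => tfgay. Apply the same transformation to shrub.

ngdte

The output letters match the input read backwards, each shifted +12: tuesday reversed is yadseut. Read the word backwards and shift each letter +12.
On shrub: reverse → burhs; then shift: b+12=n, u+12=g, r+12=d, h+12=t, s+12=e.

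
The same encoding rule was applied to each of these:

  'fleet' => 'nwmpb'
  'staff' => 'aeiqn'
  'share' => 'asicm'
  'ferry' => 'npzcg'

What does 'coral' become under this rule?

kzzlt

Shifts by position in fleet: pos 0: f→n (+8), pos 1: l→w (+11), pos 2: e→m (+8), pos 3: e→p (+11) — repeating every 2. A repeating key of period 2 is used — shifts +8, +11 over and over.
Applying it to coral: c+8=k, o+11=z, r+8=z, a+11=l, l+8=t.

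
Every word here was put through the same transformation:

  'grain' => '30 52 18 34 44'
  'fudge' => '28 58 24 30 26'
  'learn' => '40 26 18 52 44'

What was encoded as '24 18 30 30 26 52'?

g(#7)→30 and r(#18)→52: differences scale by 2, so n = 2·pos + 16. Each letter becomes 2×(its alphabet position, a=1..z=26) + 16.
Decoding 24 18 30 30 26 52: 24→(24−16)÷2=4=d, 18→(18−16)÷2=1=a, 30→(30−16)÷2=7=g, 30→(30−16)÷2=7=g, 26→(26−16)÷2=5=e, 52→(52−16)÷2=18=r.

dagger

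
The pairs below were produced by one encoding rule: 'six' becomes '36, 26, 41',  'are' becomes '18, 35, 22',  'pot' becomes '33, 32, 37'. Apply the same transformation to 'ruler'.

35, 38, 29, 22, 35

The number is (letter's place in the alphabet, a=1) + 17.
Applying it to ruler: r=18→35, u=21→38, l=12→29, e=5→22, r=18→35.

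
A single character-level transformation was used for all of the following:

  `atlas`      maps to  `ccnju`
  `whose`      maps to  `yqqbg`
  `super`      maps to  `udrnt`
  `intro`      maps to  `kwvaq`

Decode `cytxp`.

The shifts repeat in a cycle of length 2: positions 0,1,… shift by +2, +9, then the pattern repeats.
Undoing it on cytxp: c−2=a, y−9=p, t−2=r, x−9=o, p−2=n.

apron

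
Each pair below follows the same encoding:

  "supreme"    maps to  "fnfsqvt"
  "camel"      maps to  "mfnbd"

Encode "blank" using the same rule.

The word is reversed, then every letter is shifted forward by 1.
On blank: reverse → knalb; then shift: k+1=l, n+1=o, a+1=b, l+1=m, b+1=c.

lobmc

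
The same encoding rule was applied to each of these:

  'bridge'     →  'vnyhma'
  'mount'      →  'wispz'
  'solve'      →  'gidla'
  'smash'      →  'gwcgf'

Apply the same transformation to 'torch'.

b(1)→v(21) and r(17)→n(13) fit y≡19x+2 (mod 26); the inverse of 19 mod 26 is 11. Each letter's alphabet position (a=0..z=25) is mapped through 19·x+2 mod 26 — an affine cipher.
For torch: t(19)→19·19+2≡25=z; o(14)→19·14+2≡8=i; r(17)→19·17+2≡13=n; c(2)→19·2+2≡14=o; h(7)→19·7+2≡5=f (all mod 26).

zinof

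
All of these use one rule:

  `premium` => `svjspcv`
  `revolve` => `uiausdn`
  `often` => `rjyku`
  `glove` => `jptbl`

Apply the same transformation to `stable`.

The shift increases by 1 at each position, starting from +3: 3, 4, 5, ….
Applying it to stable: s+3=v, t+4=x, a+5=f, b+6=h, l+7=s, e+8=m.

vxfhsm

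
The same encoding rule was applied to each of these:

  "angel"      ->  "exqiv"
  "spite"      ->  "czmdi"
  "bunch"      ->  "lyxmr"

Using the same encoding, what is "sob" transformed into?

The rule splits by letter class: vowels +4, consonants +10.
On sob: s(cons)+10=c, o(vowel)+4=s, b(cons)+10=l.

csl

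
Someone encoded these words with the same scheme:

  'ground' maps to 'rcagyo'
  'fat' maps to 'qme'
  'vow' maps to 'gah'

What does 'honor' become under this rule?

The shift depends on letter class: consonant g→r is +11, but vowel o→a is +12. Two shifts are in play — +12 for a/e/i/o/u, +11 for every other letter.
For honor: h(cons)+11=s, o(vowel)+12=a, n(cons)+11=y, o(vowel)+12=a, r(cons)+11=c.

sayac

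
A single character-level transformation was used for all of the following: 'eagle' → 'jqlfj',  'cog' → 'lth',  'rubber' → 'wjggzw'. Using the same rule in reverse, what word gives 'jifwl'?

The output letters match the input read backwards, each shifted +5: eagle reversed is elgae. The word is reversed, then every letter is shifted forward by 5.
Reversing it on jifwl: shift back: j−5=e, i−5=d, f−5=a, w−5=r, l−5=g → edarg; then reverse → grade.

grade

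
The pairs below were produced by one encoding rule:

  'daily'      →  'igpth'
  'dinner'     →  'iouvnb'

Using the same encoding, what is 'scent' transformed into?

In daily: d→i is +5, a→g is +6, i→p is +7, l→t is +8 — the shift increases by 1 each position. Letter i (0-indexed) is shifted by i+5, so successive shifts are 5, 6, 7, ….
For scent: s+5=x, c+6=i, e+7=l, n+8=v, t+9=c.

xilvc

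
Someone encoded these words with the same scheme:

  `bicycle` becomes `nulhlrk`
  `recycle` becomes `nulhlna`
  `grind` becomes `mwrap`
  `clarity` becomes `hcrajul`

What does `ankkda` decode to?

rubber

The word is reversed, then every letter is shifted forward by 9.
Decoding ankkda: shift back: a−9=r, n−9=e, k−9=b, k−9=b, d−9=u, a−9=r → rebbur; then reverse → rubber.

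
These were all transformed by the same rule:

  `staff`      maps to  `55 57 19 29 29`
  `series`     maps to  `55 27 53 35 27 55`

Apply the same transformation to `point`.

49 47 35 45 57

s(#19)→55 and t(#20)→57: differences scale by 2, so n = 2·pos + 17. Each letter becomes 2×(its alphabet position, a=1..z=26) + 17.
On point: p=16→49, o=15→47, i=9→35, n=14→45, t=20→57.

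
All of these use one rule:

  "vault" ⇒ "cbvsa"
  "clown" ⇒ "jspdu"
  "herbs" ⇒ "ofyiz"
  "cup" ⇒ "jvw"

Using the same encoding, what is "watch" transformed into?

dbajo

Two shifts are in play — +1 for a/e/i/o/u, +7 for every other letter.
For watch: w(cons)+7=d, a(vowel)+1=b, t(cons)+7=a, c(cons)+7=j, h(cons)+7=o.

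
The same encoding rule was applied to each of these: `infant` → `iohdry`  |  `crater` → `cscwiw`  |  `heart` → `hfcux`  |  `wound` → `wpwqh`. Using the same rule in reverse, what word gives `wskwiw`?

writer

In infant: i→i is +0, n→o is +1, f→h is +2, a→d is +3 — the shift increases by 1 each position. Each letter shifts forward by its position index (0, 1, 2, …) — the shift grows by one for each successive letter.
Reversing it on wskwiw: w−0=w, s−1=r, k−2=i, w−3=t, i−4=e, w−5=r.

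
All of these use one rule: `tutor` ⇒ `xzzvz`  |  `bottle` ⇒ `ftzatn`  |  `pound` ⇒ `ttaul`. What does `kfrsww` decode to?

Letter i (0-indexed) is shifted by i+4, so successive shifts are 4, 5, 6, ….
Decoding kfrsww: k−4=g, f−5=a, r−6=l, s−7=l, w−8=o, w−9=n.

gallon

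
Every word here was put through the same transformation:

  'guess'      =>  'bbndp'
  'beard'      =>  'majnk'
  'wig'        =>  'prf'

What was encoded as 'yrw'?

nip

The output letters match the input read backwards, each shifted +9: guess reversed is sseug. Read the word backwards and shift each letter +9.
Undoing it on yrw: shift back: y−9=p, r−9=i, w−9=n → pin; then reverse → nip.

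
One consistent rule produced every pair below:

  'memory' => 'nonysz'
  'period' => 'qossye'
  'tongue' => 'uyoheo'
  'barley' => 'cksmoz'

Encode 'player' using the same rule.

The shift depends on letter class: consonant m→n is +1, but vowel e→o is +10. Vowels shift forward by 10 and consonants shift forward by 1.
For player: p(cons)+1=q, l(cons)+1=m, a(vowel)+10=k, y(cons)+1=z, e(vowel)+10=o, r(cons)+1=s.

qmkzos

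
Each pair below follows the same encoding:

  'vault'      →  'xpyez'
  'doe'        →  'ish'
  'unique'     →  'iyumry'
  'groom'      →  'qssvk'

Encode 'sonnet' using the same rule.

The output letters match the input read backwards, each shifted +4: vault reversed is tluav. The word is reversed, then every letter is shifted forward by 4.
Applying it to sonnet: reverse → tennos; then shift: t+4=x, e+4=i, n+4=r, n+4=r, o+4=s, s+4=w.

xirrsw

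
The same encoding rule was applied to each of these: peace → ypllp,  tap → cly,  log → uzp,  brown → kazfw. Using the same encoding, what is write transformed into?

fatcp

The shift depends on letter class: consonant p→y is +9, but vowel e→p is +11. The rule splits by letter class: vowels +11, consonants +9.
Applying it to write: w(cons)+9=f, r(cons)+9=a, i(vowel)+11=t, t(cons)+9=c, e(vowel)+11=p.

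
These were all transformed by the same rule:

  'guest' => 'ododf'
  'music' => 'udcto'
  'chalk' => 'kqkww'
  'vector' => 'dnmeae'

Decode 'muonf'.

elect

The shift increases by 1 at each position, starting from +8: 8, 9, 10, ….
Undoing it on muonf: m−8=e, u−9=l, o−10=e, n−11=c, f−12=t.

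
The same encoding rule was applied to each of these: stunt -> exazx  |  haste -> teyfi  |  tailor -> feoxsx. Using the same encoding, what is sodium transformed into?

Shifts by position in stunt: pos 0: s→e (+12), pos 1: t→x (+4), pos 2: u→a (+6), pos 3: n→z (+12), pos 4: t→x (+4) — repeating every 3. A repeating key of period 3 is used — shifts +12, +4, +6 over and over.
On sodium: s+12=e, o+4=s, d+6=j, i+12=u, u+4=y, m+6=s.

esjuys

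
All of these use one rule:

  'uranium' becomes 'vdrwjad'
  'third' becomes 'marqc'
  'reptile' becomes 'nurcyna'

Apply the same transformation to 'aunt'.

cwdj

The output letters match the input read backwards, each shifted +9: uranium reversed is muinaru. Read the word backwards and shift each letter +9.
For aunt: reverse → tnua; then shift: t+9=c, n+9=w, u+9=d, a+9=j.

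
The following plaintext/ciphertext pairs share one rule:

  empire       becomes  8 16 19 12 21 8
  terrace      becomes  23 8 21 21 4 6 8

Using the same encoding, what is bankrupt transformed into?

5 4 17 14 21 24 19 23

e is letter #5 and maps to 8: an offset of 3. The number is (letter's place in the alphabet, a=1) + 3.
On bankrupt: b=2→5, a=1→4, n=14→17, k=11→14, r=18→21, u=21→24, p=16→19, t=20→23.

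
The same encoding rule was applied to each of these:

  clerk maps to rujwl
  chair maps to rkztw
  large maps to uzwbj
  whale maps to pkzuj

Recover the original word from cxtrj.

c(2)→r(17) and l(11)→u(20) fit y≡9x+25 (mod 26); the inverse of 9 mod 26 is 3. Each letter's alphabet position (a=0..z=25) is mapped through 9·x+25 mod 26 — an affine cipher.
Decoding cxtrj: c(2)→3·(2−25)≡9=j; x(23)→3·(23−25)≡20=u; t(19)→3·(19−25)≡8=i; r(17)→3·(17−25)≡2=c; j(9)→3·(9−25)≡4=e (all mod 26).

juice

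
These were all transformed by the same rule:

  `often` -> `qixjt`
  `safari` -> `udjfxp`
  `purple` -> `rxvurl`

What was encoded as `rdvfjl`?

parade

In often: o→q is +2, f→i is +3, t→x is +4, e→j is +5 — the shift increases by 1 each position. Letter i (0-indexed) is shifted by i+2, so successive shifts are 2, 3, 4, ….
Decoding rdvfjl: r−2=p, d−3=a, v−4=r, f−5=a, j−6=d, l−7=e.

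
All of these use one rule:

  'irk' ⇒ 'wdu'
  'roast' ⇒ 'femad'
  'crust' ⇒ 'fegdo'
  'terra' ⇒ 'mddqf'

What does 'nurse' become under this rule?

qedgz

The output letters match the input read backwards, each shifted +12: irk reversed is kri. Two steps: reverse the string, then apply a Caesar shift of +12.
For nurse: reverse → esrun; then shift: e+12=q, s+12=e, r+12=d, u+12=g, n+12=z.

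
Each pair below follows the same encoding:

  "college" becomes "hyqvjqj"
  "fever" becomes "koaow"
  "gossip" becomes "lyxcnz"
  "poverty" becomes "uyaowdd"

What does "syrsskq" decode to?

nominal

Shifts by position in college: pos 0: c→h (+5), pos 1: o→y (+10), pos 2: l→q (+5), pos 3: l→v (+10) — repeating every 2. A repeating key of period 2 is used — shifts +5, +10 over and over.
Decoding syrsskq: s−5=n, y−10=o, r−5=m, s−10=i, s−5=n, k−10=a, q−5=l.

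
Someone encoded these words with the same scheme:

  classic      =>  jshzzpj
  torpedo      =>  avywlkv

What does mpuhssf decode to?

finally

Every letter moves 7 places later in the alphabet, wrapping around z→a.
Reversing it on mpuhssf: m−7=f, p−7=i, u−7=n, h−7=a, s−7=l, s−7=l, f−7=y.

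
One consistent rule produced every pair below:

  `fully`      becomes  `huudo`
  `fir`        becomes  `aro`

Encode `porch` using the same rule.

Two steps: reverse the string, then apply a Caesar shift of +9.
For porch: reverse → hcrop; then shift: h+9=q, c+9=l, r+9=a, o+9=x, p+9=y.

qlaxy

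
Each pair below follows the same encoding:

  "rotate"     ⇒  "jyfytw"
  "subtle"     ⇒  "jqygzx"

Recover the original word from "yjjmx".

sheet

The output letters match the input read backwards, each shifted +5: rotate reversed is etator. Two steps: reverse the string, then apply a Caesar shift of +5.
Undoing it on yjjmx: shift back: y−5=t, j−5=e, j−5=e, m−5=h, x−5=s → teehs; then reverse → sheet.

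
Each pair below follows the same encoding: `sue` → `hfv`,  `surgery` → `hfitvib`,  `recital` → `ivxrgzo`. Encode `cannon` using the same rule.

Each pair mirrors across the alphabet (s↔h, u↔f, e↔v): positions sum to 25. Letters are reflected about the middle of the alphabet (position → 25−position): Atbash.
Applying it to cannon: c↔x, a↔z, n↔m, n↔m, o↔l, n↔m.

xzmmlm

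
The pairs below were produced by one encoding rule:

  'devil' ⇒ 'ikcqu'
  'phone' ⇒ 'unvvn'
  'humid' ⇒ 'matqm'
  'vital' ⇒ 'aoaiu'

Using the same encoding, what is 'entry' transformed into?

jtazh

In devil: d→i is +5, e→k is +6, v→c is +7, i→q is +8 — the shift increases by 1 each position. The shift increases by 1 at each position, starting from +5: 5, 6, 7, ….
On entry: e+5=j, n+6=t, t+7=a, r+8=z, y+9=h.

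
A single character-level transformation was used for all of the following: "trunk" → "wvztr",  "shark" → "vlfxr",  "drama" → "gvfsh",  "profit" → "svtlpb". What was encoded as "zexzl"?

waste

In trunk: t→w is +3, r→v is +4, u→z is +5, n→t is +6 — the shift increases by 1 each position. Letter i (0-indexed) is shifted by i+3, so successive shifts are 3, 4, 5, ….
Reversing it on zexzl: z−3=w, e−4=a, x−5=s, z−6=t, l−7=e.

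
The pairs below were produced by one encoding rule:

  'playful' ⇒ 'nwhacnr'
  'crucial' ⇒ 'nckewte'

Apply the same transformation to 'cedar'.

The word is reversed, then every letter is shifted forward by 2.
For cedar: reverse → radec; then shift: r+2=t, a+2=c, d+2=f, e+2=g, c+2=e.

tcfge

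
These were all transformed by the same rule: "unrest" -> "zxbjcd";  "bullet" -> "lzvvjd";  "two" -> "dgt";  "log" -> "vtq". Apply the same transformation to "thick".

Vowels shift forward by 5 and consonants shift forward by 10.
For thick: t(cons)+10=d, h(cons)+10=r, i(vowel)+5=n, c(cons)+10=m, k(cons)+10=u.

drnmu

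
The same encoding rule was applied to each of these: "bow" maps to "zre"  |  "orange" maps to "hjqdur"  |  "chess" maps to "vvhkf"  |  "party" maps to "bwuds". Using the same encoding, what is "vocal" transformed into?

odfry

The output letters match the input read backwards, each shifted +3: bow reversed is wob. Read the word backwards and shift each letter +3.
Applying it to vocal: reverse → lacov; then shift: l+3=o, a+3=d, c+3=f, o+3=r, v+3=y.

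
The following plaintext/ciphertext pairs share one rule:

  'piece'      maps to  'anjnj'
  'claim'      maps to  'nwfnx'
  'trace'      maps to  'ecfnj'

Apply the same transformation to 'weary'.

The rule splits by letter class: vowels +5, consonants +11.
On weary: w(cons)+11=h, e(vowel)+5=j, a(vowel)+5=f, r(cons)+11=c, y(cons)+11=j.

hjfcj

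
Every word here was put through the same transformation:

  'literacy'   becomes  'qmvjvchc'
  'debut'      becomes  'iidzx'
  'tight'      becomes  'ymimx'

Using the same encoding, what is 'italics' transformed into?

nxcqmex

The shifts repeat in a cycle of length 3: positions 0,1,… shift by +5, +4, +2, then the pattern repeats.
Applying it to italics: i+5=n, t+4=x, a+2=c, l+5=q, i+4=m, c+2=e, s+5=x.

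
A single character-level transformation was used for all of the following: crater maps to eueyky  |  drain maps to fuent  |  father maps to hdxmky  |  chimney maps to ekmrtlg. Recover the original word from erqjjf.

comedy

In crater: c→e is +2, r→u is +3, a→e is +4, t→y is +5 — the shift increases by 1 each position. Each letter shifts forward by (position + 2), i.e. 2, 3, 4, … — the shift grows by one for each successive letter.
Decoding erqjjf: e−2=c, r−3=o, q−4=m, j−5=e, j−6=d, f−7=y.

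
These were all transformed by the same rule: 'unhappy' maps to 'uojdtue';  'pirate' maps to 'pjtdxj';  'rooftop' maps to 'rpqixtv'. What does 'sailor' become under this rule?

sbkosw

In unhappy: u→u is +0, n→o is +1, h→j is +2, a→d is +3 — the shift increases by 1 each position. Each letter shifts forward by its position index (0, 1, 2, …) — the shift grows by one for each successive letter.
On sailor: s+0=s, a+1=b, i+2=k, l+3=o, o+4=s, r+5=w.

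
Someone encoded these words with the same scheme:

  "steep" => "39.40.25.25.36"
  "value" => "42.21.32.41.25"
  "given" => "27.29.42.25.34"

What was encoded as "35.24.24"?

odd

s is letter #19 and maps to 39: an offset of 20. The number is (letter's place in the alphabet, a=1) + 20.
Decoding 35.24.24: 35→(35−20)÷1=15=o, 24→(24−20)÷1=4=d, 24→(24−20)÷1=4=d.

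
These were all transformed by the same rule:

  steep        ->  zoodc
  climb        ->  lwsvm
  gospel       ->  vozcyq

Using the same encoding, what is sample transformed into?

The output letters match the input read backwards, each shifted +10: steep reversed is peets. The word is reversed, then every letter is shifted forward by 10.
For sample: reverse → elpmas; then shift: e+10=o, l+10=v, p+10=z, m+10=w, a+10=k, s+10=c.

ovzwkc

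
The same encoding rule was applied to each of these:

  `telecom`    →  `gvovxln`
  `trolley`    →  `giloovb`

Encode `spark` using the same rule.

hkzip

Each pair mirrors across the alphabet (t↔g, e↔v, l↔o): positions sum to 25. This is the alphabet-reversal cipher (Atbash): a becomes z, b becomes y, etc.
Applying it to spark: s↔h, p↔k, a↔z, r↔i, k↔p.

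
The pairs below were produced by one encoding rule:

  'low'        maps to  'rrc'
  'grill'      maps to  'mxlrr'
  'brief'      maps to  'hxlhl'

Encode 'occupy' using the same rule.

riixve

The shift depends on letter class: consonant l→r is +6, but vowel o→r is +3. Vowels shift forward by 3 and consonants shift forward by 6.
For occupy: o(vowel)+3=r, c(cons)+6=i, c(cons)+6=i, u(vowel)+3=x, p(cons)+6=v, y(cons)+6=e.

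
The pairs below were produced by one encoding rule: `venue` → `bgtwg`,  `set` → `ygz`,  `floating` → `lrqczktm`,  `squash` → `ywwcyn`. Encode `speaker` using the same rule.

The shift depends on letter class: consonant v→b is +6, but vowel e→g is +2. Vowels shift forward by 2 and consonants shift forward by 6.
For speaker: s(cons)+6=y, p(cons)+6=v, e(vowel)+2=g, a(vowel)+2=c, k(cons)+6=q, e(vowel)+2=g, r(cons)+6=x.

yvgcqgx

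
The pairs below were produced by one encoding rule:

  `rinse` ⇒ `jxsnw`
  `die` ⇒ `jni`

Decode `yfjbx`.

The output letters match the input read backwards, each shifted +5: rinse reversed is esnir. Two steps: reverse the string, then apply a Caesar shift of +5.
Undoing it on yfjbx: shift back: y−5=t, f−5=a, j−5=e, b−5=w, x−5=s → taews; then reverse → sweat.

sweat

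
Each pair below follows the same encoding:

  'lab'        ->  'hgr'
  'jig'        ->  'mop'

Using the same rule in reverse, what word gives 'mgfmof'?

zigzag

The output letters match the input read backwards, each shifted +6: lab reversed is bal. Read the word backwards and shift each letter +6.
Undoing it on mgfmof: shift back: m−6=g, g−6=a, f−6=z, m−6=g, o−6=i, f−6=z → gazgiz; then reverse → zigzag.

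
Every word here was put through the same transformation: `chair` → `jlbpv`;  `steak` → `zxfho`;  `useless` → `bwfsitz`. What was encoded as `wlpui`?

phone

It's a Vigenère-style cipher with numeric key [7,4,1]: position i shifts by key[i mod 3].
Decoding wlpui: w−7=p, l−4=h, p−1=o, u−7=n, i−4=e.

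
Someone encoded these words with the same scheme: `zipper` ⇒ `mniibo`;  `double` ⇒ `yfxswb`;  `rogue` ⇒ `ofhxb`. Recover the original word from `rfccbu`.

sonnet

z(25)→m(12) and i(8)→n(13) fit y≡3x+15 (mod 26); the inverse of 3 mod 26 is 9. Treating letters as 0–25, the rule is x ↦ 3x + 15 (mod 26).
Decoding rfccbu: r(17)→9·(17−15)≡18=s; f(5)→9·(5−15)≡14=o; c(2)→9·(2−15)≡13=n; c(2)→9·(2−15)≡13=n; b(1)→9·(1−15)≡4=e; u(20)→9·(20−15)≡19=t (all mod 26).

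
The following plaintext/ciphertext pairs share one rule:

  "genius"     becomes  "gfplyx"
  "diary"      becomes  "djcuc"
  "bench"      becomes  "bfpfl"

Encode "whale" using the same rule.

Each letter shifts forward by its position index (0, 1, 2, …) — the shift grows by one for each successive letter.
For whale: w+0=w, h+1=i, a+2=c, l+3=o, e+4=i.

wicoi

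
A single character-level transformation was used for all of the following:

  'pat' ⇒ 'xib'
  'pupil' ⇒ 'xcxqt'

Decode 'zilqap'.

Compare letters: p→x is +8, a→i is +8, t→b is +8 — a constant shift. Each letter is shifted forward by 8 in the alphabet (a Caesar shift of +8).
Reversing it on zilqap: z−8=r, i−8=a, l−8=d, q−8=i, a−8=s, p−8=h.

radish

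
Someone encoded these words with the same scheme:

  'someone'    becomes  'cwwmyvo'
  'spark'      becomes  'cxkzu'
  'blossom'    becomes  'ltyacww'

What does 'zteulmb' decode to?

plumber

Shifts by position in someone: pos 0: s→c (+10), pos 1: o→w (+8), pos 2: m→w (+10), pos 3: e→m (+8) — repeating every 2. The shifts repeat in a cycle of length 2: positions 0,1,… shift by +10, +8, then the pattern repeats.
Decoding zteulmb: z−10=p, t−8=l, e−10=u, u−8=m, l−10=b, m−8=e, b−10=r.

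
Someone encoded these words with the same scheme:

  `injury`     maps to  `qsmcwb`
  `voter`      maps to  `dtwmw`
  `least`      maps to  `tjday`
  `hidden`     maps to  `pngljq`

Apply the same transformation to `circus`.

Shifts by position in injury: pos 0: i→q (+8), pos 1: n→s (+5), pos 2: j→m (+3), pos 3: u→c (+8), pos 4: r→w (+5), pos 5: y→b (+3) — repeating every 3. A repeating key of period 3 is used — shifts +8, +5, +3 over and over.
On circus: c+8=k, i+5=n, r+3=u, c+8=k, u+5=z, s+3=v.

knukzv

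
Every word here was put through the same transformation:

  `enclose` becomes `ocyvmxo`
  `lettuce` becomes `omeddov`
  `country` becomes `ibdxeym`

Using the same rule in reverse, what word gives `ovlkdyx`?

notable

The output letters match the input read backwards, each shifted +10: enclose reversed is esolcne. The word is reversed, then every letter is shifted forward by 10.
Decoding ovlkdyx: shift back: o−10=e, v−10=l, l−10=b, k−10=a, d−10=t, y−10=o, x−10=n → elbaton; then reverse → notable.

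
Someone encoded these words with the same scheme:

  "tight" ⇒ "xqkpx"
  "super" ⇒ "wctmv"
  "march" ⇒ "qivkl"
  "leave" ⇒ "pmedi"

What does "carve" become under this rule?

It's a Vigenère-style cipher with numeric key [4,8]: position i shifts by key[i mod 2].
On carve: c+4=g, a+8=i, r+4=v, v+8=d, e+4=i.

givdi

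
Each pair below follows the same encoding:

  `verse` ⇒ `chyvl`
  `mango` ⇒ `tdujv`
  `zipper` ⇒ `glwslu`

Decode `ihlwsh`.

Shifts by position in verse: pos 0: v→c (+7), pos 1: e→h (+3), pos 2: r→y (+7), pos 3: s→v (+3) — repeating every 2. The shifts repeat in a cycle of length 2: positions 0,1,… shift by +7, +3, then the pattern repeats.
Reversing it on ihlwsh: i−7=b, h−3=e, l−7=e, w−3=t, s−7=l, h−3=e.

beetle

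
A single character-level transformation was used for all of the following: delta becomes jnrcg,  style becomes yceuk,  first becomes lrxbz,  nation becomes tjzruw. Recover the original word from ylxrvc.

Shifts by position in delta: pos 0: d→j (+6), pos 1: e→n (+9), pos 2: l→r (+6), pos 3: t→c (+9) — repeating every 2. A repeating key of period 2 is used — shifts +6, +9 over and over.
Undoing it on ylxrvc: y−6=s, l−9=c, x−6=r, r−9=i, v−6=p, c−9=t.

script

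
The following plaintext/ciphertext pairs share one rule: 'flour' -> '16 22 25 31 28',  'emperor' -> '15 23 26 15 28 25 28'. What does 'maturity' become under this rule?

f is letter #6 and maps to 16: an offset of 10. Letters become their 1-based position plus 10 (so a→11, b→12, …).
Applying it to maturity: m=13→23, a=1→11, t=20→30, u=21→31, r=18→28, i=9→19, t=20→30, y=25→35.

23 11 30 31 28 19 30 35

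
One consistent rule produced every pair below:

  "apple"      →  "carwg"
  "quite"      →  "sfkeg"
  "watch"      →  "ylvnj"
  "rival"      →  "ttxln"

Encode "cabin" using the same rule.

eldtp

Shifts by position in apple: pos 0: a→c (+2), pos 1: p→a (+11), pos 2: p→r (+2), pos 3: l→w (+11) — repeating every 2. The shifts repeat in a cycle of length 2: positions 0,1,… shift by +2, +11, then the pattern repeats.
On cabin: c+2=e, a+11=l, b+2=d, i+11=t, n+2=p.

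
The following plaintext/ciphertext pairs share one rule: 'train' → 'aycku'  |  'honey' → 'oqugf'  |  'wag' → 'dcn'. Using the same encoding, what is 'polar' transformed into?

wqscy

The shift depends on letter class: consonant t→a is +7, but vowel a→c is +2. The rule splits by letter class: vowels +2, consonants +7.
Applying it to polar: p(cons)+7=w, o(vowel)+2=q, l(cons)+7=s, a(vowel)+2=c, r(cons)+7=y.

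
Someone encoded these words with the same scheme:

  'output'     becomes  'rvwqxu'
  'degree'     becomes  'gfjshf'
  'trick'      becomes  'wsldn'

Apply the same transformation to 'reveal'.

Shifts by position in output: pos 0: o→r (+3), pos 1: u→v (+1), pos 2: t→w (+3), pos 3: p→q (+1) — repeating every 2. It's a Vigenère-style cipher with numeric key [3,1]: position i shifts by key[i mod 2].
Applying it to reveal: r+3=u, e+1=f, v+3=y, e+1=f, a+3=d, l+1=m.

ufyfdm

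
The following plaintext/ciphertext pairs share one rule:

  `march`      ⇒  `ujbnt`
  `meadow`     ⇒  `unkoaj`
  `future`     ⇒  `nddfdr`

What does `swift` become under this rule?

afsqf

In march: m→u is +8, a→j is +9, r→b is +10, c→n is +11 — the shift increases by 1 each position. Each letter shifts forward by (position + 8), i.e. 8, 9, 10, … — the shift grows by one for each successive letter.
For swift: s+8=a, w+9=f, i+10=s, f+11=q, t+12=f.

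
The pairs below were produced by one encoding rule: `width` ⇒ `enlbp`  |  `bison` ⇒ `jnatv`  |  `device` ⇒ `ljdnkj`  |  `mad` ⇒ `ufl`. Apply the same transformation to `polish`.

xttnap

The shift depends on letter class: consonant w→e is +8, but vowel i→n is +5. Two shifts are in play — +5 for a/e/i/o/u, +8 for every other letter.
On polish: p(cons)+8=x, o(vowel)+5=t, l(cons)+8=t, i(vowel)+5=n, s(cons)+8=a, h(cons)+8=p.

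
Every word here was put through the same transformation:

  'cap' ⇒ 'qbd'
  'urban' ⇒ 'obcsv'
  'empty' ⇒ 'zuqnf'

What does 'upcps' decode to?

robot

The output letters match the input read backwards, each shifted +1: cap reversed is pac. Read the word backwards and shift each letter +1.
Undoing it on upcps: shift back: u−1=t, p−1=o, c−1=b, p−1=o, s−1=r → tobor; then reverse → robot.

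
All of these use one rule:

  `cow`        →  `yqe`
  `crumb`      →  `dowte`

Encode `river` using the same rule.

tgxkt

The output letters match the input read backwards, each shifted +2: cow reversed is woc. Read the word backwards and shift each letter +2.
For river: reverse → revir; then shift: r+2=t, e+2=g, v+2=x, i+2=k, r+2=t.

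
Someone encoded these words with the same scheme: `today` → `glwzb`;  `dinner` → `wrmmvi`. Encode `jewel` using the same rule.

Each letter is replaced by its mirror in the alphabet: a↔z, b↔y, c↔x, and so on (the Atbash cipher).
For jewel: j↔q, e↔v, w↔d, e↔v, l↔o.

qvdvo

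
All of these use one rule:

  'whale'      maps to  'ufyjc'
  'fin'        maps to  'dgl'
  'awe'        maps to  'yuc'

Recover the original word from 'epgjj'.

Compare letters: w→u is +24, h→f is +24, a→y is +24 — a constant shift. It's a constant shift of +24 (ROT24).
Decoding epgjj: e−24=g, p−24=r, g−24=i, j−24=l, j−24=l.

grill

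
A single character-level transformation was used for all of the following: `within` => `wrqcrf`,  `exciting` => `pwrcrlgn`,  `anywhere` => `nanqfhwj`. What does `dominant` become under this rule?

The output letters match the input read backwards, each shifted +9: within reversed is nihtiw. Two steps: reverse the string, then apply a Caesar shift of +9.
On dominant: reverse → tnanimod; then shift: t+9=c, n+9=w, a+9=j, n+9=w, i+9=r, m+9=v, o+9=x, d+9=m.

cwjwrvxm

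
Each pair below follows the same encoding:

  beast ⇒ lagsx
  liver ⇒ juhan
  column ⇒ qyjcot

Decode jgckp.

laugh

b(1)→l(11) and e(4)→a(0) fit y≡5x+6 (mod 26); the inverse of 5 mod 26 is 21. Treating letters as 0–25, the rule is x ↦ 5x + 6 (mod 26).
Decoding jgckp: j(9)→21·(9−6)≡11=l; g(6)→21·(6−6)≡0=a; c(2)→21·(2−6)≡20=u; k(10)→21·(10−6)≡6=g; p(15)→21·(15−6)≡7=h (all mod 26).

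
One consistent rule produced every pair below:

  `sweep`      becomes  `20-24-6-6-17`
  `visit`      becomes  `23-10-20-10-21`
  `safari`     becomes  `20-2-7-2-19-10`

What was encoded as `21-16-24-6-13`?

towel

s is letter #19 and maps to 20: an offset of 1. The number is (letter's place in the alphabet, a=1) + 1.
Decoding 21-16-24-6-13: 21→(21−1)÷1=20=t, 16→(16−1)÷1=15=o, 24→(24−1)÷1=23=w, 6→(6−1)÷1=5=e, 13→(13−1)÷1=12=l.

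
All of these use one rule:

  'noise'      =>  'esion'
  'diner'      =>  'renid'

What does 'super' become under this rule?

It's just the letters in reverse order.
Applying it to super: reverse → repus.

repus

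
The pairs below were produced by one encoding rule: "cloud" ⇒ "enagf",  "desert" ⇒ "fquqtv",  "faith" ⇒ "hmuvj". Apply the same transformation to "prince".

rtupeq

Two shifts are in play — +12 for a/e/i/o/u, +2 for every other letter.
For prince: p(cons)+2=r, r(cons)+2=t, i(vowel)+12=u, n(cons)+2=p, c(cons)+2=e, e(vowel)+12=q.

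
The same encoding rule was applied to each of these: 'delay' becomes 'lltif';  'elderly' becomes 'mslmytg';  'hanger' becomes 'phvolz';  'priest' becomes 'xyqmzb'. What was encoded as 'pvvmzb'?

Shifts by position in delay: pos 0: d→l (+8), pos 1: e→l (+7), pos 2: l→t (+8), pos 3: a→i (+8), pos 4: y→f (+7) — repeating every 3. The shifts repeat in a cycle of length 3: positions 0,1,… shift by +8, +7, +8, then the pattern repeats.
Decoding pvvmzb: p−8=h, v−7=o, v−8=n, m−8=e, z−7=s, b−8=t.

honest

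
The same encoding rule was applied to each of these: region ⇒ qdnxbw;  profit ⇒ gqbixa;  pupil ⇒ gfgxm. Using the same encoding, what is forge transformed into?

ibqnd

This is an affine cipher: with a=0,…,z=25, each position x becomes (5x+9) mod 26.
Applying it to forge: f(5)→5·5+9≡8=i; o(14)→5·14+9≡1=b; r(17)→5·17+9≡16=q; g(6)→5·6+9≡13=n; e(4)→5·4+9≡3=d (all mod 26).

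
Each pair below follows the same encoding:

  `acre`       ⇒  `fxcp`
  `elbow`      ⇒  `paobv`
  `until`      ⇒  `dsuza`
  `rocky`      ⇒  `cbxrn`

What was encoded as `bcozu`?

orbit

This is an affine cipher: with a=0,…,z=25, each position x becomes (9x+5) mod 26.
Undoing it on bcozu: b(1)→3·(1−5)≡14=o; c(2)→3·(2−5)≡17=r; o(14)→3·(14−5)≡1=b; z(25)→3·(25−5)≡8=i; u(20)→3·(20−5)≡19=t (all mod 26).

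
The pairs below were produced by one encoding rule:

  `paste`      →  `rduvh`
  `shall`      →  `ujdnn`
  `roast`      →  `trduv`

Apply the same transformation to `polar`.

rrndt

The shift depends on letter class: consonant p→r is +2, but vowel a→d is +3. The rule splits by letter class: vowels +3, consonants +2.
Applying it to polar: p(cons)+2=r, o(vowel)+3=r, l(cons)+2=n, a(vowel)+3=d, r(cons)+2=t.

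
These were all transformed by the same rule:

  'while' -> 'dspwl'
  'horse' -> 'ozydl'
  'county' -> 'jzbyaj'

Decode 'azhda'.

Shifts by position in while: pos 0: w→d (+7), pos 1: h→s (+11), pos 2: i→p (+7), pos 3: l→w (+11) — repeating every 2. A repeating key of period 2 is used — shifts +7, +11 over and over.
Decoding azhda: a−7=t, z−11=o, h−7=a, d−11=s, a−7=t.

toast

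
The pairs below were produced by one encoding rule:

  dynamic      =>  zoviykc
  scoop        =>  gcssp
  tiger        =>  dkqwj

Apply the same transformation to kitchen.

ekdcnwv

d(3)→z(25) and y(24)→o(14) fit y≡23x+8 (mod 26); the inverse of 23 mod 26 is 17. Each letter's alphabet position (a=0..z=25) is mapped through 23·x+8 mod 26 — an affine cipher.
For kitchen: k(10)→23·10+8≡4=e; i(8)→23·8+8≡10=k; t(19)→23·19+8≡3=d; c(2)→23·2+8≡2=c; h(7)→23·7+8≡13=n; e(4)→23·4+8≡22=w; n(13)→23·13+8≡21=v (all mod 26).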